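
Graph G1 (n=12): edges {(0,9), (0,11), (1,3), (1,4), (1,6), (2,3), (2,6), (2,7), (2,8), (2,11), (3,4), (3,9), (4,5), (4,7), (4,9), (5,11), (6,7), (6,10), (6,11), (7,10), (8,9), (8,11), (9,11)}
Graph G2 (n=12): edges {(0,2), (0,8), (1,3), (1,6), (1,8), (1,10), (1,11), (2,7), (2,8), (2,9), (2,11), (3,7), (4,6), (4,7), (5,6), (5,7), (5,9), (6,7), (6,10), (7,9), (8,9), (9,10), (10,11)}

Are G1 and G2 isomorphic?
Yes, isomorphic

The graphs are isomorphic.
One valid mapping φ: V(G1) → V(G2): 0→4, 1→11, 2→9, 3→10, 4→1, 5→3, 6→2, 7→8, 8→5, 9→6, 10→0, 11→7

Verify φ preserves adjacency — for each edge of G1, its image is an edge of G2:
  (0,9) → (φ(0),φ(9)) = (4,6) ∈ E(G2) ✓
  (0,11) → (φ(0),φ(11)) = (4,7) ∈ E(G2) ✓
  (1,3) → (φ(1),φ(3)) = (10,11) ∈ E(G2) ✓
  (1,4) → (φ(1),φ(4)) = (1,11) ∈ E(G2) ✓
  (1,6) → (φ(1),φ(6)) = (2,11) ∈ E(G2) ✓
  (2,3) → (φ(2),φ(3)) = (9,10) ∈ E(G2) ✓
  (2,6) → (φ(2),φ(6)) = (2,9) ∈ E(G2) ✓
  (2,7) → (φ(2),φ(7)) = (8,9) ∈ E(G2) ✓
  (2,8) → (φ(2),φ(8)) = (5,9) ∈ E(G2) ✓
  (2,11) → (φ(2),φ(11)) = (7,9) ∈ E(G2) ✓
  (3,4) → (φ(3),φ(4)) = (1,10) ∈ E(G2) ✓
  (3,9) → (φ(3),φ(9)) = (6,10) ∈ E(G2) ✓
  (4,5) → (φ(4),φ(5)) = (1,3) ∈ E(G2) ✓
  (4,7) → (φ(4),φ(7)) = (1,8) ∈ E(G2) ✓
  (4,9) → (φ(4),φ(9)) = (1,6) ∈ E(G2) ✓
  (5,11) → (φ(5),φ(11)) = (3,7) ∈ E(G2) ✓
  (6,7) → (φ(6),φ(7)) = (2,8) ∈ E(G2) ✓
  (6,10) → (φ(6),φ(10)) = (0,2) ∈ E(G2) ✓
  (6,11) → (φ(6),φ(11)) = (2,7) ∈ E(G2) ✓
  (7,10) → (φ(7),φ(10)) = (0,8) ∈ E(G2) ✓
  (8,9) → (φ(8),φ(9)) = (5,6) ∈ E(G2) ✓
  (8,11) → (φ(8),φ(11)) = (5,7) ∈ E(G2) ✓
  (9,11) → (φ(9),φ(11)) = (6,7) ∈ E(G2) ✓
All 23 edges of G1 map to edges of G2, and |E(G1)| = |E(G2)| = 23, so φ is a bijection on edges as well as vertices. Hence G1 ≅ G2.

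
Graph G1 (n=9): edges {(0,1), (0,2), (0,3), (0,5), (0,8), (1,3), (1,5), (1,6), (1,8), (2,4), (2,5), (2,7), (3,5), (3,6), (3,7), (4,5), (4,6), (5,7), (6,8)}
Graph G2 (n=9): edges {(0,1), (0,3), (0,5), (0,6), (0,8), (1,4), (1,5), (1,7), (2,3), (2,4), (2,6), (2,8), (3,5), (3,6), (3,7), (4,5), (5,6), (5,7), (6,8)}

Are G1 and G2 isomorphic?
Yes, isomorphic

The graphs are isomorphic.
One valid mapping φ: V(G1) → V(G2): 0→0, 1→6, 2→1, 3→3, 4→4, 5→5, 6→2, 7→7, 8→8

Verify φ preserves adjacency — for each edge of G1, its image is an edge of G2:
  (0,1) → (φ(0),φ(1)) = (0,6) ∈ E(G2) ✓
  (0,2) → (φ(0),φ(2)) = (0,1) ∈ E(G2) ✓
  (0,3) → (φ(0),φ(3)) = (0,3) ∈ E(G2) ✓
  (0,5) → (φ(0),φ(5)) = (0,5) ∈ E(G2) ✓
  (0,8) → (φ(0),φ(8)) = (0,8) ∈ E(G2) ✓
  (1,3) → (φ(1),φ(3)) = (3,6) ∈ E(G2) ✓
  (1,5) → (φ(1),φ(5)) = (5,6) ∈ E(G2) ✓
  (1,6) → (φ(1),φ(6)) = (2,6) ∈ E(G2) ✓
  (1,8) → (φ(1),φ(8)) = (6,8) ∈ E(G2) ✓
  (2,4) → (φ(2),φ(4)) = (1,4) ∈ E(G2) ✓
  (2,5) → (φ(2),φ(5)) = (1,5) ∈ E(G2) ✓
  (2,7) → (φ(2),φ(7)) = (1,7) ∈ E(G2) ✓
  (3,5) → (φ(3),φ(5)) = (3,5) ∈ E(G2) ✓
  (3,6) → (φ(3),φ(6)) = (2,3) ∈ E(G2) ✓
  (3,7) → (φ(3),φ(7)) = (3,7) ∈ E(G2) ✓
  (4,5) → (φ(4),φ(5)) = (4,5) ∈ E(G2) ✓
  (4,6) → (φ(4),φ(6)) = (2,4) ∈ E(G2) ✓
  (5,7) → (φ(5),φ(7)) = (5,7) ∈ E(G2) ✓
  (6,8) → (φ(6),φ(8)) = (2,8) ∈ E(G2) ✓
All 19 edges of G1 map to edges of G2, and |E(G1)| = |E(G2)| = 19, so φ is a bijection on edges as well as vertices. Hence G1 ≅ G2.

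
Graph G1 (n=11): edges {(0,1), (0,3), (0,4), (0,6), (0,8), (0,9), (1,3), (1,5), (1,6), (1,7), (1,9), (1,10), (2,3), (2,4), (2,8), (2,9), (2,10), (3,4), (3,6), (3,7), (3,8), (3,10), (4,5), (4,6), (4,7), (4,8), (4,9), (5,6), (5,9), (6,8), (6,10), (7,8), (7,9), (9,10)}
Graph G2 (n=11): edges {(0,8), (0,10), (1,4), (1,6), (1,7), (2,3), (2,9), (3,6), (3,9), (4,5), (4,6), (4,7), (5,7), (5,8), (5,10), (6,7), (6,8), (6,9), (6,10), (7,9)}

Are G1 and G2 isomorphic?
No, not isomorphic

The graphs are NOT isomorphic.

Degrees in G1: deg(0)=6, deg(1)=7, deg(2)=5, deg(3)=8, deg(4)=8, deg(5)=4, deg(6)=7, deg(7)=5, deg(8)=6, deg(9)=7, deg(10)=5.
Sorted degree sequence of G1: [8, 8, 7, 7, 7, 6, 6, 5, 5, 5, 4].
Degrees in G2: deg(0)=2, deg(1)=3, deg(2)=2, deg(3)=3, deg(4)=4, deg(5)=4, deg(6)=7, deg(7)=5, deg(8)=3, deg(9)=4, deg(10)=3.
Sorted degree sequence of G2: [7, 5, 4, 4, 4, 3, 3, 3, 3, 2, 2].
The (sorted) degree sequence is an isomorphism invariant, so since G1 and G2 have different degree sequences they cannot be isomorphic.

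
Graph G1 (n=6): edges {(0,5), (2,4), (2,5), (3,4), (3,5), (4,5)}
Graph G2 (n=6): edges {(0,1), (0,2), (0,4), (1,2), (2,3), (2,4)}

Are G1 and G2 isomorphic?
Yes, isomorphic

The graphs are isomorphic.
One valid mapping φ: V(G1) → V(G2): 0→3, 1→5, 2→1, 3→4, 4→0, 5→2

Verify φ preserves adjacency — for each edge of G1, its image is an edge of G2:
  (0,5) → (φ(0),φ(5)) = (2,3) ∈ E(G2) ✓
  (2,4) → (φ(2),φ(4)) = (0,1) ∈ E(G2) ✓
  (2,5) → (φ(2),φ(5)) = (1,2) ∈ E(G2) ✓
  (3,4) → (φ(3),φ(4)) = (0,4) ∈ E(G2) ✓
  (3,5) → (φ(3),φ(5)) = (2,4) ∈ E(G2) ✓
  (4,5) → (φ(4),φ(5)) = (0,2) ∈ E(G2) ✓
All 6 edges of G1 map to edges of G2, and |E(G1)| = |E(G2)| = 6, so φ is a bijection on edges as well as vertices. Hence G1 ≅ G2.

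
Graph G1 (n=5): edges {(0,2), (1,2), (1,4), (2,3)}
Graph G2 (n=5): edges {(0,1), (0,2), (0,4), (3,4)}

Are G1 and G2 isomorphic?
Yes, isomorphic

The graphs are isomorphic.
One valid mapping φ: V(G1) → V(G2): 0→2, 1→4, 2→0, 3→1, 4→3

Verify φ preserves adjacency — for each edge of G1, its image is an edge of G2:
  (0,2) → (φ(0),φ(2)) = (0,2) ∈ E(G2) ✓
  (1,2) → (φ(1),φ(2)) = (0,4) ∈ E(G2) ✓
  (1,4) → (φ(1),φ(4)) = (3,4) ∈ E(G2) ✓
  (2,3) → (φ(2),φ(3)) = (0,1) ∈ E(G2) ✓
All 4 edges of G1 map to edges of G2, and |E(G1)| = |E(G2)| = 4, so φ is a bijection on edges as well as vertices. Hence G1 ≅ G2.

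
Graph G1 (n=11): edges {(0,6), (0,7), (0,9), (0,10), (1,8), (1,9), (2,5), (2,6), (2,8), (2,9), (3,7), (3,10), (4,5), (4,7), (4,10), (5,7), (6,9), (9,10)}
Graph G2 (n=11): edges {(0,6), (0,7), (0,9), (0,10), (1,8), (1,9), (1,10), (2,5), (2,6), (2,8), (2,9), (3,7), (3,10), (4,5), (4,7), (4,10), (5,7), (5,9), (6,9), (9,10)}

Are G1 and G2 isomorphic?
No, not isomorphic

The graphs are NOT isomorphic.

Counting edges: G1 has 18 edge(s); G2 has 20 edge(s).
Edge count is an isomorphism invariant (a bijection on vertices induces a bijection on edges), so differing edge counts rule out isomorphism.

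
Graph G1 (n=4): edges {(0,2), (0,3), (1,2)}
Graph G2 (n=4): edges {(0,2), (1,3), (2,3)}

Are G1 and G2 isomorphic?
Yes, isomorphic

The graphs are isomorphic.
One valid mapping φ: V(G1) → V(G2): 0→2, 1→1, 2→3, 3→0

Verify φ preserves adjacency — for each edge of G1, its image is an edge of G2:
  (0,2) → (φ(0),φ(2)) = (2,3) ∈ E(G2) ✓
  (0,3) → (φ(0),φ(3)) = (0,2) ∈ E(G2) ✓
  (1,2) → (φ(1),φ(2)) = (1,3) ∈ E(G2) ✓
All 3 edges of G1 map to edges of G2, and |E(G1)| = |E(G2)| = 3, so φ is a bijection on edges as well as vertices. Hence G1 ≅ G2.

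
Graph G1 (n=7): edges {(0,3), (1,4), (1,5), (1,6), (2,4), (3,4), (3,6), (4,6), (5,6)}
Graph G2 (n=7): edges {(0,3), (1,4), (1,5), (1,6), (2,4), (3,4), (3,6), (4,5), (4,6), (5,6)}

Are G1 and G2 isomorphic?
No, not isomorphic

The graphs are NOT isomorphic.

Counting edges: G1 has 9 edge(s); G2 has 10 edge(s).
Edge count is an isomorphism invariant (a bijection on vertices induces a bijection on edges), so differing edge counts rule out isomorphism.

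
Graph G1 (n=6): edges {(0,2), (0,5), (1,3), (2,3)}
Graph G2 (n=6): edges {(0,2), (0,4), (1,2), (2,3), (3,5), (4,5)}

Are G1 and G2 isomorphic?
No, not isomorphic

The graphs are NOT isomorphic.

Connected components of G1: 2 component(s) with vertex sets [[4], [0, 1, 2, 3, 5]], sizes [1, 5].
Connected components of G2: 1 component(s) with vertex sets [[0, 1, 2, 3, 4, 5]], sizes [6].
The number of connected components (and the multiset of component sizes) is an isomorphism invariant — an isomorphism maps each component of G1 bijectively onto a component of G2. Since G1 has 2 component(s) and G2 has 1, they cannot be isomorphic.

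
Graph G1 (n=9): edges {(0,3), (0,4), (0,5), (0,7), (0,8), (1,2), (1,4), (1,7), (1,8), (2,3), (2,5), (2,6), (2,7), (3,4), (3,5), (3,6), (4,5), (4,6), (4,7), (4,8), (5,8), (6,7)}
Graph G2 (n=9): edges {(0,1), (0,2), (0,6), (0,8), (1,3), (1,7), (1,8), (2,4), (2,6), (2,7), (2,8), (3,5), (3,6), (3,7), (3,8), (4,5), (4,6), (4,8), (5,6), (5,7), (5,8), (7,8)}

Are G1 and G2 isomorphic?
Yes, isomorphic

The graphs are isomorphic.
One valid mapping φ: V(G1) → V(G2): 0→7, 1→0, 2→6, 3→5, 4→8, 5→3, 6→4, 7→2, 8→1

Verify φ preserves adjacency — for each edge of G1, its image is an edge of G2:
  (0,3) → (φ(0),φ(3)) = (5,7) ∈ E(G2) ✓
  (0,4) → (φ(0),φ(4)) = (7,8) ∈ E(G2) ✓
  (0,5) → (φ(0),φ(5)) = (3,7) ∈ E(G2) ✓
  (0,7) → (φ(0),φ(7)) = (2,7) ∈ E(G2) ✓
  (0,8) → (φ(0),φ(8)) = (1,7) ∈ E(G2) ✓
  (1,2) → (φ(1),φ(2)) = (0,6) ∈ E(G2) ✓
  (1,4) → (φ(1),φ(4)) = (0,8) ∈ E(G2) ✓
  (1,7) → (φ(1),φ(7)) = (0,2) ∈ E(G2) ✓
  (1,8) → (φ(1),φ(8)) = (0,1) ∈ E(G2) ✓
  (2,3) → (φ(2),φ(3)) = (5,6) ∈ E(G2) ✓
  (2,5) → (φ(2),φ(5)) = (3,6) ∈ E(G2) ✓
  (2,6) → (φ(2),φ(6)) = (4,6) ∈ E(G2) ✓
  (2,7) → (φ(2),φ(7)) = (2,6) ∈ E(G2) ✓
  (3,4) → (φ(3),φ(4)) = (5,8) ∈ E(G2) ✓
  (3,5) → (φ(3),φ(5)) = (3,5) ∈ E(G2) ✓
  (3,6) → (φ(3),φ(6)) = (4,5) ∈ E(G2) ✓
  (4,5) → (φ(4),φ(5)) = (3,8) ∈ E(G2) ✓
  (4,6) → (φ(4),φ(6)) = (4,8) ∈ E(G2) ✓
  (4,7) → (φ(4),φ(7)) = (2,8) ∈ E(G2) ✓
  (4,8) → (φ(4),φ(8)) = (1,8) ∈ E(G2) ✓
  (5,8) → (φ(5),φ(8)) = (1,3) ∈ E(G2) ✓
  (6,7) → (φ(6),φ(7)) = (2,4) ∈ E(G2) ✓
All 22 edges of G1 map to edges of G2, and |E(G1)| = |E(G2)| = 22, so φ is a bijection on edges as well as vertices. Hence G1 ≅ G2.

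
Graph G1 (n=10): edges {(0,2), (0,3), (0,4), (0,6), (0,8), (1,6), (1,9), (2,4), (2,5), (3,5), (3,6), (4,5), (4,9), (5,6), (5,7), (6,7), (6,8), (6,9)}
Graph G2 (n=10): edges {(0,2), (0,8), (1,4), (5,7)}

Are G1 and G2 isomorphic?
No, not isomorphic

The graphs are NOT isomorphic.

Connected components of G1: 1 component(s) with vertex sets [[0, 1, 2, 3, 4, 5, 6, 7, 8, 9]], sizes [10].
Connected components of G2: 6 component(s) with vertex sets [[3], [6], [9], [1, 4], [5, 7], [0, 2, 8]], sizes [1, 1, 1, 2, 2, 3].
The number of connected components (and the multiset of component sizes) is an isomorphism invariant — an isomorphism maps each component of G1 bijectively onto a component of G2. Since G1 has 1 component(s) and G2 has 6, they cannot be isomorphic.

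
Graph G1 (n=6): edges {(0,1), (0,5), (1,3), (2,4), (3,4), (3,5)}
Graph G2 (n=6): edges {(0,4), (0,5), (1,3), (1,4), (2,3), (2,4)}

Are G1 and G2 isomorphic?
Yes, isomorphic

The graphs are isomorphic.
One valid mapping φ: V(G1) → V(G2): 0→3, 1→1, 2→5, 3→4, 4→0, 5→2

Verify φ preserves adjacency — for each edge of G1, its image is an edge of G2:
  (0,1) → (φ(0),φ(1)) = (1,3) ∈ E(G2) ✓
  (0,5) → (φ(0),φ(5)) = (2,3) ∈ E(G2) ✓
  (1,3) → (φ(1),φ(3)) = (1,4) ∈ E(G2) ✓
  (2,4) → (φ(2),φ(4)) = (0,5) ∈ E(G2) ✓
  (3,4) → (φ(3),φ(4)) = (0,4) ∈ E(G2) ✓
  (3,5) → (φ(3),φ(5)) = (2,4) ∈ E(G2) ✓
All 6 edges of G1 map to edges of G2, and |E(G1)| = |E(G2)| = 6, so φ is a bijection on edges as well as vertices. Hence G1 ≅ G2.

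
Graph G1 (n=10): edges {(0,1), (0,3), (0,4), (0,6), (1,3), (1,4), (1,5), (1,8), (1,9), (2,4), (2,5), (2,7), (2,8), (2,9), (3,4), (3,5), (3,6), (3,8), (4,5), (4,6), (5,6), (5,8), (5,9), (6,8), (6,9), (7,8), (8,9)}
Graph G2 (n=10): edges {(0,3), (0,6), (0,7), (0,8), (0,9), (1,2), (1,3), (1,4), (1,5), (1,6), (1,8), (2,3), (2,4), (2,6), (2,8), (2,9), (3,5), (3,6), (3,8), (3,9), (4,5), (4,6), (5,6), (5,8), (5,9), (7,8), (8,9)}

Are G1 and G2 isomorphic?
Yes, isomorphic

The graphs are isomorphic.
One valid mapping φ: V(G1) → V(G2): 0→4, 1→5, 2→0, 3→1, 4→6, 5→3, 6→2, 7→7, 8→8, 9→9

Verify φ preserves adjacency — for each edge of G1, its image is an edge of G2:
  (0,1) → (φ(0),φ(1)) = (4,5) ∈ E(G2) ✓
  (0,3) → (φ(0),φ(3)) = (1,4) ∈ E(G2) ✓
  (0,4) → (φ(0),φ(4)) = (4,6) ∈ E(G2) ✓
  (0,6) → (φ(0),φ(6)) = (2,4) ∈ E(G2) ✓
  (1,3) → (φ(1),φ(3)) = (1,5) ∈ E(G2) ✓
  (1,4) → (φ(1),φ(4)) = (5,6) ∈ E(G2) ✓
  (1,5) → (φ(1),φ(5)) = (3,5) ∈ E(G2) ✓
  (1,8) → (φ(1),φ(8)) = (5,8) ∈ E(G2) ✓
  (1,9) → (φ(1),φ(9)) = (5,9) ∈ E(G2) ✓
  (2,4) → (φ(2),φ(4)) = (0,6) ∈ E(G2) ✓
  (2,5) → (φ(2),φ(5)) = (0,3) ∈ E(G2) ✓
  (2,7) → (φ(2),φ(7)) = (0,7) ∈ E(G2) ✓
  (2,8) → (φ(2),φ(8)) = (0,8) ∈ E(G2) ✓
  (2,9) → (φ(2),φ(9)) = (0,9) ∈ E(G2) ✓
  (3,4) → (φ(3),φ(4)) = (1,6) ∈ E(G2) ✓
  (3,5) → (φ(3),φ(5)) = (1,3) ∈ E(G2) ✓
  (3,6) → (φ(3),φ(6)) = (1,2) ∈ E(G2) ✓
  (3,8) → (φ(3),φ(8)) = (1,8) ∈ E(G2) ✓
  (4,5) → (φ(4),φ(5)) = (3,6) ∈ E(G2) ✓
  (4,6) → (φ(4),φ(6)) = (2,6) ∈ E(G2) ✓
  (5,6) → (φ(5),φ(6)) = (2,3) ∈ E(G2) ✓
  (5,8) → (φ(5),φ(8)) = (3,8) ∈ E(G2) ✓
  (5,9) → (φ(5),φ(9)) = (3,9) ∈ E(G2) ✓
  (6,8) → (φ(6),φ(8)) = (2,8) ∈ E(G2) ✓
  (6,9) → (φ(6),φ(9)) = (2,9) ∈ E(G2) ✓
  (7,8) → (φ(7),φ(8)) = (7,8) ∈ E(G2) ✓
  (8,9) → (φ(8),φ(9)) = (8,9) ∈ E(G2) ✓
All 27 edges of G1 map to edges of G2, and |E(G1)| = |E(G2)| = 27, so φ is a bijection on edges as well as vertices. Hence G1 ≅ G2.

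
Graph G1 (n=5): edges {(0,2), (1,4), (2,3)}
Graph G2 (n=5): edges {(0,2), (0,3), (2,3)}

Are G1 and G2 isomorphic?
No, not isomorphic

The graphs are NOT isomorphic.

Connected components of G1: 2 component(s) with vertex sets [[1, 4], [0, 2, 3]], sizes [2, 3].
Connected components of G2: 3 component(s) with vertex sets [[1], [4], [0, 2, 3]], sizes [1, 1, 3].
The number of connected components (and the multiset of component sizes) is an isomorphism invariant — an isomorphism maps each component of G1 bijectively onto a component of G2. Since G1 has 2 component(s) and G2 has 3, they cannot be isomorphic.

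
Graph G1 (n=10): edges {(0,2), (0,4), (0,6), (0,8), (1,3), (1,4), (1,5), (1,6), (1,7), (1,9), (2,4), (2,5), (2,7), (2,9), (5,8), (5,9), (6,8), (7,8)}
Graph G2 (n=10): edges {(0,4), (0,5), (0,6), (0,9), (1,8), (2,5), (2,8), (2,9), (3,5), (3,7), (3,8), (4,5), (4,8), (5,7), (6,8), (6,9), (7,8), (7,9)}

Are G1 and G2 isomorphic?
Yes, isomorphic

The graphs are isomorphic.
One valid mapping φ: V(G1) → V(G2): 0→0, 1→8, 2→5, 3→1, 4→4, 5→7, 6→6, 7→2, 8→9, 9→3

Verify φ preserves adjacency — for each edge of G1, its image is an edge of G2:
  (0,2) → (φ(0),φ(2)) = (0,5) ∈ E(G2) ✓
  (0,4) → (φ(0),φ(4)) = (0,4) ∈ E(G2) ✓
  (0,6) → (φ(0),φ(6)) = (0,6) ∈ E(G2) ✓
  (0,8) → (φ(0),φ(8)) = (0,9) ∈ E(G2) ✓
  (1,3) → (φ(1),φ(3)) = (1,8) ∈ E(G2) ✓
  (1,4) → (φ(1),φ(4)) = (4,8) ∈ E(G2) ✓
  (1,5) → (φ(1),φ(5)) = (7,8) ∈ E(G2) ✓
  (1,6) → (φ(1),φ(6)) = (6,8) ∈ E(G2) ✓
  (1,7) → (φ(1),φ(7)) = (2,8) ∈ E(G2) ✓
  (1,9) → (φ(1),φ(9)) = (3,8) ∈ E(G2) ✓
  (2,4) → (φ(2),φ(4)) = (4,5) ∈ E(G2) ✓
  (2,5) → (φ(2),φ(5)) = (5,7) ∈ E(G2) ✓
  (2,7) → (φ(2),φ(7)) = (2,5) ∈ E(G2) ✓
  (2,9) → (φ(2),φ(9)) = (3,5) ∈ E(G2) ✓
  (5,8) → (φ(5),φ(8)) = (7,9) ∈ E(G2) ✓
  (5,9) → (φ(5),φ(9)) = (3,7) ∈ E(G2) ✓
  (6,8) → (φ(6),φ(8)) = (6,9) ∈ E(G2) ✓
  (7,8) → (φ(7),φ(8)) = (2,9) ∈ E(G2) ✓
All 18 edges of G1 map to edges of G2, and |E(G1)| = |E(G2)| = 18, so φ is a bijection on edges as well as vertices. Hence G1 ≅ G2.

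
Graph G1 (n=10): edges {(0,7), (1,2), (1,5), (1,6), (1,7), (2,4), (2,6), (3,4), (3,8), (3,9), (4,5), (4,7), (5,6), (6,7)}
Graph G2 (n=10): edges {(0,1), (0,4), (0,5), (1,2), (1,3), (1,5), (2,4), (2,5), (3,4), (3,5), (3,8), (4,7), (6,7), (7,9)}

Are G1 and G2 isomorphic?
Yes, isomorphic

The graphs are isomorphic.
One valid mapping φ: V(G1) → V(G2): 0→8, 1→1, 2→0, 3→7, 4→4, 5→2, 6→5, 7→3, 8→6, 9→9

Verify φ preserves adjacency — for each edge of G1, its image is an edge of G2:
  (0,7) → (φ(0),φ(7)) = (3,8) ∈ E(G2) ✓
  (1,2) → (φ(1),φ(2)) = (0,1) ∈ E(G2) ✓
  (1,5) → (φ(1),φ(5)) = (1,2) ∈ E(G2) ✓
  (1,6) → (φ(1),φ(6)) = (1,5) ∈ E(G2) ✓
  (1,7) → (φ(1),φ(7)) = (1,3) ∈ E(G2) ✓
  (2,4) → (φ(2),φ(4)) = (0,4) ∈ E(G2) ✓
  (2,6) → (φ(2),φ(6)) = (0,5) ∈ E(G2) ✓
  (3,4) → (φ(3),φ(4)) = (4,7) ∈ E(G2) ✓
  (3,8) → (φ(3),φ(8)) = (6,7) ∈ E(G2) ✓
  (3,9) → (φ(3),φ(9)) = (7,9) ∈ E(G2) ✓
  (4,5) → (φ(4),φ(5)) = (2,4) ∈ E(G2) ✓
  (4,7) → (φ(4),φ(7)) = (3,4) ∈ E(G2) ✓
  (5,6) → (φ(5),φ(6)) = (2,5) ∈ E(G2) ✓
  (6,7) → (φ(6),φ(7)) = (3,5) ∈ E(G2) ✓
All 14 edges of G1 map to edges of G2, and |E(G1)| = |E(G2)| = 14, so φ is a bijection on edges as well as vertices. Hence G1 ≅ G2.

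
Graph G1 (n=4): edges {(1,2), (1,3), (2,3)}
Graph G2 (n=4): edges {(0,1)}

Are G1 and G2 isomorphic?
No, not isomorphic

The graphs are NOT isomorphic.

Connected components of G1: 2 component(s) with vertex sets [[0], [1, 2, 3]], sizes [1, 3].
Connected components of G2: 3 component(s) with vertex sets [[2], [3], [0, 1]], sizes [1, 1, 2].
The number of connected components (and the multiset of component sizes) is an isomorphism invariant — an isomorphism maps each component of G1 bijectively onto a component of G2. Since G1 has 2 component(s) and G2 has 3, they cannot be isomorphic.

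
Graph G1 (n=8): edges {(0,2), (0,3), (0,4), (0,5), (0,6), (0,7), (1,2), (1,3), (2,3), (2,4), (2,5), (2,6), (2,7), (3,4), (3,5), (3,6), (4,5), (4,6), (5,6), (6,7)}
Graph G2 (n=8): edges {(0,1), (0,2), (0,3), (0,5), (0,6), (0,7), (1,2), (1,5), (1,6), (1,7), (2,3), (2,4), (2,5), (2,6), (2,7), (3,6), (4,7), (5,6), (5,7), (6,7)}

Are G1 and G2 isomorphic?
Yes, isomorphic

The graphs are isomorphic.
One valid mapping φ: V(G1) → V(G2): 0→6, 1→4, 2→2, 3→7, 4→5, 5→1, 6→0, 7→3

Verify φ preserves adjacency — for each edge of G1, its image is an edge of G2:
  (0,2) → (φ(0),φ(2)) = (2,6) ∈ E(G2) ✓
  (0,3) → (φ(0),φ(3)) = (6,7) ∈ E(G2) ✓
  (0,4) → (φ(0),φ(4)) = (5,6) ∈ E(G2) ✓
  (0,5) → (φ(0),φ(5)) = (1,6) ∈ E(G2) ✓
  (0,6) → (φ(0),φ(6)) = (0,6) ∈ E(G2) ✓
  (0,7) → (φ(0),φ(7)) = (3,6) ∈ E(G2) ✓
  (1,2) → (φ(1),φ(2)) = (2,4) ∈ E(G2) ✓
  (1,3) → (φ(1),φ(3)) = (4,7) ∈ E(G2) ✓
  (2,3) → (φ(2),φ(3)) = (2,7) ∈ E(G2) ✓
  (2,4) → (φ(2),φ(4)) = (2,5) ∈ E(G2) ✓
  (2,5) → (φ(2),φ(5)) = (1,2) ∈ E(G2) ✓
  (2,6) → (φ(2),φ(6)) = (0,2) ∈ E(G2) ✓
  (2,7) → (φ(2),φ(7)) = (2,3) ∈ E(G2) ✓
  (3,4) → (φ(3),φ(4)) = (5,7) ∈ E(G2) ✓
  (3,5) → (φ(3),φ(5)) = (1,7) ∈ E(G2) ✓
  (3,6) → (φ(3),φ(6)) = (0,7) ∈ E(G2) ✓
  (4,5) → (φ(4),φ(5)) = (1,5) ∈ E(G2) ✓
  (4,6) → (φ(4),φ(6)) = (0,5) ∈ E(G2) ✓
  (5,6) → (φ(5),φ(6)) = (0,1) ∈ E(G2) ✓
  (6,7) → (φ(6),φ(7)) = (0,3) ∈ E(G2) ✓
All 20 edges of G1 map to edges of G2, and |E(G1)| = |E(G2)| = 20, so φ is a bijection on edges as well as vertices. Hence G1 ≅ G2.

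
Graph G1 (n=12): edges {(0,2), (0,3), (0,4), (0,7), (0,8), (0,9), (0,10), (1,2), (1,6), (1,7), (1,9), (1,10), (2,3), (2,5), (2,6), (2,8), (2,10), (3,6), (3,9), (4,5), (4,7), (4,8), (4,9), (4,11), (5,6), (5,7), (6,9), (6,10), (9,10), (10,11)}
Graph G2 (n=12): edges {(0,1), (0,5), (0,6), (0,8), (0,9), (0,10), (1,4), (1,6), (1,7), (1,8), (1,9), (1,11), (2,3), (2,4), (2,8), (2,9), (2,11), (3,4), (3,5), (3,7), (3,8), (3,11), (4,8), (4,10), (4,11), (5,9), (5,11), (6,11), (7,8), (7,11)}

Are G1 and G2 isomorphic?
Yes, isomorphic

The graphs are isomorphic.
One valid mapping φ: V(G1) → V(G2): 0→1, 1→2, 2→11, 3→7, 4→0, 5→5, 6→3, 7→9, 8→6, 9→8, 10→4, 11→10

Verify φ preserves adjacency — for each edge of G1, its image is an edge of G2:
  (0,2) → (φ(0),φ(2)) = (1,11) ∈ E(G2) ✓
  (0,3) → (φ(0),φ(3)) = (1,7) ∈ E(G2) ✓
  (0,4) → (φ(0),φ(4)) = (0,1) ∈ E(G2) ✓
  (0,7) → (φ(0),φ(7)) = (1,9) ∈ E(G2) ✓
  (0,8) → (φ(0),φ(8)) = (1,6) ∈ E(G2) ✓
  (0,9) → (φ(0),φ(9)) = (1,8) ∈ E(G2) ✓
  (0,10) → (φ(0),φ(10)) = (1,4) ∈ E(G2) ✓
  (1,2) → (φ(1),φ(2)) = (2,11) ∈ E(G2) ✓
  (1,6) → (φ(1),φ(6)) = (2,3) ∈ E(G2) ✓
  (1,7) → (φ(1),φ(7)) = (2,9) ∈ E(G2) ✓
  (1,9) → (φ(1),φ(9)) = (2,8) ∈ E(G2) ✓
  (1,10) → (φ(1),φ(10)) = (2,4) ∈ E(G2) ✓
  (2,3) → (φ(2),φ(3)) = (7,11) ∈ E(G2) ✓
  (2,5) → (φ(2),φ(5)) = (5,11) ∈ E(G2) ✓
  (2,6) → (φ(2),φ(6)) = (3,11) ∈ E(G2) ✓
  (2,8) → (φ(2),φ(8)) = (6,11) ∈ E(G2) ✓
  (2,10) → (φ(2),φ(10)) = (4,11) ∈ E(G2) ✓
  (3,6) → (φ(3),φ(6)) = (3,7) ∈ E(G2) ✓
  (3,9) → (φ(3),φ(9)) = (7,8) ∈ E(G2) ✓
  (4,5) → (φ(4),φ(5)) = (0,5) ∈ E(G2) ✓
  (4,7) → (φ(4),φ(7)) = (0,9) ∈ E(G2) ✓
  (4,8) → (φ(4),φ(8)) = (0,6) ∈ E(G2) ✓
  (4,9) → (φ(4),φ(9)) = (0,8) ∈ E(G2) ✓
  (4,11) → (φ(4),φ(11)) = (0,10) ∈ E(G2) ✓
  (5,6) → (φ(5),φ(6)) = (3,5) ∈ E(G2) ✓
  (5,7) → (φ(5),φ(7)) = (5,9) ∈ E(G2) ✓
  (6,9) → (φ(6),φ(9)) = (3,8) ∈ E(G2) ✓
  (6,10) → (φ(6),φ(10)) = (3,4) ∈ E(G2) ✓
  (9,10) → (φ(9),φ(10)) = (4,8) ∈ E(G2) ✓
  (10,11) → (φ(10),φ(11)) = (4,10) ∈ E(G2) ✓
All 30 edges of G1 map to edges of G2, and |E(G1)| = |E(G2)| = 30, so φ is a bijection on edges as well as vertices. Hence G1 ≅ G2.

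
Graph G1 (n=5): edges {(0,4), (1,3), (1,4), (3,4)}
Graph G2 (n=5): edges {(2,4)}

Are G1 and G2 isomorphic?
No, not isomorphic

The graphs are NOT isomorphic.

Connected components of G1: 2 component(s) with vertex sets [[2], [0, 1, 3, 4]], sizes [1, 4].
Connected components of G2: 4 component(s) with vertex sets [[0], [1], [3], [2, 4]], sizes [1, 1, 1, 2].
The number of connected components (and the multiset of component sizes) is an isomorphism invariant — an isomorphism maps each component of G1 bijectively onto a component of G2. Since G1 has 2 component(s) and G2 has 4, they cannot be isomorphic.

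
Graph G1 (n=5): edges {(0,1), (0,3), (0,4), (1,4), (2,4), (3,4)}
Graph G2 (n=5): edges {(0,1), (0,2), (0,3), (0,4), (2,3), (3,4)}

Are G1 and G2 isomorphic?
Yes, isomorphic

The graphs are isomorphic.
One valid mapping φ: V(G1) → V(G2): 0→3, 1→4, 2→1, 3→2, 4→0

Verify φ preserves adjacency — for each edge of G1, its image is an edge of G2:
  (0,1) → (φ(0),φ(1)) = (3,4) ∈ E(G2) ✓
  (0,3) → (φ(0),φ(3)) = (2,3) ∈ E(G2) ✓
  (0,4) → (φ(0),φ(4)) = (0,3) ∈ E(G2) ✓
  (1,4) → (φ(1),φ(4)) = (0,4) ∈ E(G2) ✓
  (2,4) → (φ(2),φ(4)) = (0,1) ∈ E(G2) ✓
  (3,4) → (φ(3),φ(4)) = (0,2) ∈ E(G2) ✓
All 6 edges of G1 map to edges of G2, and |E(G1)| = |E(G2)| = 6, so φ is a bijection on edges as well as vertices. Hence G1 ≅ G2.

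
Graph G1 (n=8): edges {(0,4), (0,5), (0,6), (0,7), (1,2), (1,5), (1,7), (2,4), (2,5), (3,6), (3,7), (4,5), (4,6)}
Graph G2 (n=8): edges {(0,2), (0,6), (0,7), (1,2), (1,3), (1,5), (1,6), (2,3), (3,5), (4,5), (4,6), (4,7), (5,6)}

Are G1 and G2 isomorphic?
Yes, isomorphic

The graphs are isomorphic.
One valid mapping φ: V(G1) → V(G2): 0→6, 1→2, 2→3, 3→7, 4→5, 5→1, 6→4, 7→0

Verify φ preserves adjacency — for each edge of G1, its image is an edge of G2:
  (0,4) → (φ(0),φ(4)) = (5,6) ∈ E(G2) ✓
  (0,5) → (φ(0),φ(5)) = (1,6) ∈ E(G2) ✓
  (0,6) → (φ(0),φ(6)) = (4,6) ∈ E(G2) ✓
  (0,7) → (φ(0),φ(7)) = (0,6) ∈ E(G2) ✓
  (1,2) → (φ(1),φ(2)) = (2,3) ∈ E(G2) ✓
  (1,5) → (φ(1),φ(5)) = (1,2) ∈ E(G2) ✓
  (1,7) → (φ(1),φ(7)) = (0,2) ∈ E(G2) ✓
  (2,4) → (φ(2),φ(4)) = (3,5) ∈ E(G2) ✓
  (2,5) → (φ(2),φ(5)) = (1,3) ∈ E(G2) ✓
  (3,6) → (φ(3),φ(6)) = (4,7) ∈ E(G2) ✓
  (3,7) → (φ(3),φ(7)) = (0,7) ∈ E(G2) ✓
  (4,5) → (φ(4),φ(5)) = (1,5) ∈ E(G2) ✓
  (4,6) → (φ(4),φ(6)) = (4,5) ∈ E(G2) ✓
All 13 edges of G1 map to edges of G2, and |E(G1)| = |E(G2)| = 13, so φ is a bijection on edges as well as vertices. Hence G1 ≅ G2.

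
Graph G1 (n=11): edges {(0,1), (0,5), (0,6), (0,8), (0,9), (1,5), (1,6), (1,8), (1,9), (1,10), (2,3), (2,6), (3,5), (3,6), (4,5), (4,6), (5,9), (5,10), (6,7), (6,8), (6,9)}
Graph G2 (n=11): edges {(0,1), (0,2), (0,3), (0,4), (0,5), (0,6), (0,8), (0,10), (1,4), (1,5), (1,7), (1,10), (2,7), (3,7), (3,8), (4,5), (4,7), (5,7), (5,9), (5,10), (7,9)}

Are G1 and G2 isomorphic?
Yes, isomorphic

The graphs are isomorphic.
One valid mapping φ: V(G1) → V(G2): 0→1, 1→5, 2→8, 3→3, 4→2, 5→7, 6→0, 7→6, 8→10, 9→4, 10→9

Verify φ preserves adjacency — for each edge of G1, its image is an edge of G2:
  (0,1) → (φ(0),φ(1)) = (1,5) ∈ E(G2) ✓
  (0,5) → (φ(0),φ(5)) = (1,7) ∈ E(G2) ✓
  (0,6) → (φ(0),φ(6)) = (0,1) ∈ E(G2) ✓
  (0,8) → (φ(0),φ(8)) = (1,10) ∈ E(G2) ✓
  (0,9) → (φ(0),φ(9)) = (1,4) ∈ E(G2) ✓
  (1,5) → (φ(1),φ(5)) = (5,7) ∈ E(G2) ✓
  (1,6) → (φ(1),φ(6)) = (0,5) ∈ E(G2) ✓
  (1,8) → (φ(1),φ(8)) = (5,10) ∈ E(G2) ✓
  (1,9) → (φ(1),φ(9)) = (4,5) ∈ E(G2) ✓
  (1,10) → (φ(1),φ(10)) = (5,9) ∈ E(G2) ✓
  (2,3) → (φ(2),φ(3)) = (3,8) ∈ E(G2) ✓
  (2,6) → (φ(2),φ(6)) = (0,8) ∈ E(G2) ✓
  (3,5) → (φ(3),φ(5)) = (3,7) ∈ E(G2) ✓
  (3,6) → (φ(3),φ(6)) = (0,3) ∈ E(G2) ✓
  (4,5) → (φ(4),φ(5)) = (2,7) ∈ E(G2) ✓
  (4,6) → (φ(4),φ(6)) = (0,2) ∈ E(G2) ✓
  (5,9) → (φ(5),φ(9)) = (4,7) ∈ E(G2) ✓
  (5,10) → (φ(5),φ(10)) = (7,9) ∈ E(G2) ✓
  (6,7) → (φ(6),φ(7)) = (0,6) ∈ E(G2) ✓
  (6,8) → (φ(6),φ(8)) = (0,10) ∈ E(G2) ✓
  (6,9) → (φ(6),φ(9)) = (0,4) ∈ E(G2) ✓
All 21 edges of G1 map to edges of G2, and |E(G1)| = |E(G2)| = 21, so φ is a bijection on edges as well as vertices. Hence G1 ≅ G2.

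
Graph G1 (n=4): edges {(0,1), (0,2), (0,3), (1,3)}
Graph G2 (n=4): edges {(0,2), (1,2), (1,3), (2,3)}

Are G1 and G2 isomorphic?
Yes, isomorphic

The graphs are isomorphic.
One valid mapping φ: V(G1) → V(G2): 0→2, 1→3, 2→0, 3→1

Verify φ preserves adjacency — for each edge of G1, its image is an edge of G2:
  (0,1) → (φ(0),φ(1)) = (2,3) ∈ E(G2) ✓
  (0,2) → (φ(0),φ(2)) = (0,2) ∈ E(G2) ✓
  (0,3) → (φ(0),φ(3)) = (1,2) ∈ E(G2) ✓
  (1,3) → (φ(1),φ(3)) = (1,3) ∈ E(G2) ✓
All 4 edges of G1 map to edges of G2, and |E(G1)| = |E(G2)| = 4, so φ is a bijection on edges as well as vertices. Hence G1 ≅ G2.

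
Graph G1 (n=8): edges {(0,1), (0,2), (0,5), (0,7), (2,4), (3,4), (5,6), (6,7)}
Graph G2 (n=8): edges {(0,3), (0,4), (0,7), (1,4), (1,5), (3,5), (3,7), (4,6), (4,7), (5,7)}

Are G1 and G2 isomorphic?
No, not isomorphic

The graphs are NOT isomorphic.

Connected components of G1: 1 component(s) with vertex sets [[0, 1, 2, 3, 4, 5, 6, 7]], sizes [8].
Connected components of G2: 2 component(s) with vertex sets [[2], [0, 1, 3, 4, 5, 6, 7]], sizes [1, 7].
The number of connected components (and the multiset of component sizes) is an isomorphism invariant — an isomorphism maps each component of G1 bijectively onto a component of G2. Since G1 has 1 component(s) and G2 has 2, they cannot be isomorphic.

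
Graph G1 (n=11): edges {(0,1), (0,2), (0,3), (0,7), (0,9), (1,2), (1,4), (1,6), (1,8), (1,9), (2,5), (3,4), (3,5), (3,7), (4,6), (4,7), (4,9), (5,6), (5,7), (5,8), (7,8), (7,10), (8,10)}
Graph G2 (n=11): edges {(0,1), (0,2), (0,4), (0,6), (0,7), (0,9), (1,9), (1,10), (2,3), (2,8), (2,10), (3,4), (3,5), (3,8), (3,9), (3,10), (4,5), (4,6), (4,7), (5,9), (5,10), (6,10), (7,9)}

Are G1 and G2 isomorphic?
Yes, isomorphic

The graphs are isomorphic.
One valid mapping φ: V(G1) → V(G2): 0→9, 1→0, 2→1, 3→5, 4→4, 5→10, 6→6, 7→3, 8→2, 9→7, 10→8

Verify φ preserves adjacency — for each edge of G1, its image is an edge of G2:
  (0,1) → (φ(0),φ(1)) = (0,9) ∈ E(G2) ✓
  (0,2) → (φ(0),φ(2)) = (1,9) ∈ E(G2) ✓
  (0,3) → (φ(0),φ(3)) = (5,9) ∈ E(G2) ✓
  (0,7) → (φ(0),φ(7)) = (3,9) ∈ E(G2) ✓
  (0,9) → (φ(0),φ(9)) = (7,9) ∈ E(G2) ✓
  (1,2) → (φ(1),φ(2)) = (0,1) ∈ E(G2) ✓
  (1,4) → (φ(1),φ(4)) = (0,4) ∈ E(G2) ✓
  (1,6) → (φ(1),φ(6)) = (0,6) ∈ E(G2) ✓
  (1,8) → (φ(1),φ(8)) = (0,2) ∈ E(G2) ✓
  (1,9) → (φ(1),φ(9)) = (0,7) ∈ E(G2) ✓
  (2,5) → (φ(2),φ(5)) = (1,10) ∈ E(G2) ✓
  (3,4) → (φ(3),φ(4)) = (4,5) ∈ E(G2) ✓
  (3,5) → (φ(3),φ(5)) = (5,10) ∈ E(G2) ✓
  (3,7) → (φ(3),φ(7)) = (3,5) ∈ E(G2) ✓
  (4,6) → (φ(4),φ(6)) = (4,6) ∈ E(G2) ✓
  (4,7) → (φ(4),φ(7)) = (3,4) ∈ E(G2) ✓
  (4,9) → (φ(4),φ(9)) = (4,7) ∈ E(G2) ✓
  (5,6) → (φ(5),φ(6)) = (6,10) ∈ E(G2) ✓
  (5,7) → (φ(5),φ(7)) = (3,10) ∈ E(G2) ✓
  (5,8) → (φ(5),φ(8)) = (2,10) ∈ E(G2) ✓
  (7,8) → (φ(7),φ(8)) = (2,3) ∈ E(G2) ✓
  (7,10) → (φ(7),φ(10)) = (3,8) ∈ E(G2) ✓
  (8,10) → (φ(8),φ(10)) = (2,8) ∈ E(G2) ✓
All 23 edges of G1 map to edges of G2, and |E(G1)| = |E(G2)| = 23, so φ is a bijection on edges as well as vertices. Hence G1 ≅ G2.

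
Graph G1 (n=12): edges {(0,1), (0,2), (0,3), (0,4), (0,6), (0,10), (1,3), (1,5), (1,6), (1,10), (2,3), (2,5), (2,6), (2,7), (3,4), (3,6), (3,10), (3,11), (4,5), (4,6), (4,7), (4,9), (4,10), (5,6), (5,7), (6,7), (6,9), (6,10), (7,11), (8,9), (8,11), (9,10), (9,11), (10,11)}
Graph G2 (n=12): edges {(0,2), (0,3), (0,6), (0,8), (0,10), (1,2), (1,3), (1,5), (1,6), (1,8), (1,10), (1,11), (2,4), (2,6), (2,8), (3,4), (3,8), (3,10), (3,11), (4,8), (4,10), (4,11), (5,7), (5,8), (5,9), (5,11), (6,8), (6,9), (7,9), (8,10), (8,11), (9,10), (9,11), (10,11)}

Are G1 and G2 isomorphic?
Yes, isomorphic

The graphs are isomorphic.
One valid mapping φ: V(G1) → V(G2): 0→3, 1→4, 2→0, 3→10, 4→1, 5→2, 6→8, 7→6, 8→7, 9→5, 10→11, 11→9

Verify φ preserves adjacency — for each edge of G1, its image is an edge of G2:
  (0,1) → (φ(0),φ(1)) = (3,4) ∈ E(G2) ✓
  (0,2) → (φ(0),φ(2)) = (0,3) ∈ E(G2) ✓
  (0,3) → (φ(0),φ(3)) = (3,10) ∈ E(G2) ✓
  (0,4) → (φ(0),φ(4)) = (1,3) ∈ E(G2) ✓
  (0,6) → (φ(0),φ(6)) = (3,8) ∈ E(G2) ✓
  (0,10) → (φ(0),φ(10)) = (3,11) ∈ E(G2) ✓
  (1,3) → (φ(1),φ(3)) = (4,10) ∈ E(G2) ✓
  (1,5) → (φ(1),φ(5)) = (2,4) ∈ E(G2) ✓
  (1,6) → (φ(1),φ(6)) = (4,8) ∈ E(G2) ✓
  (1,10) → (φ(1),φ(10)) = (4,11) ∈ E(G2) ✓
  (2,3) → (φ(2),φ(3)) = (0,10) ∈ E(G2) ✓
  (2,5) → (φ(2),φ(5)) = (0,2) ∈ E(G2) ✓
  (2,6) → (φ(2),φ(6)) = (0,8) ∈ E(G2) ✓
  (2,7) → (φ(2),φ(7)) = (0,6) ∈ E(G2) ✓
  (3,4) → (φ(3),φ(4)) = (1,10) ∈ E(G2) ✓
  (3,6) → (φ(3),φ(6)) = (8,10) ∈ E(G2) ✓
  (3,10) → (φ(3),φ(10)) = (10,11) ∈ E(G2) ✓
  (3,11) → (φ(3),φ(11)) = (9,10) ∈ E(G2) ✓
  (4,5) → (φ(4),φ(5)) = (1,2) ∈ E(G2) ✓
  (4,6) → (φ(4),φ(6)) = (1,8) ∈ E(G2) ✓
  (4,7) → (φ(4),φ(7)) = (1,6) ∈ E(G2) ✓
  (4,9) → (φ(4),φ(9)) = (1,5) ∈ E(G2) ✓
  (4,10) → (φ(4),φ(10)) = (1,11) ∈ E(G2) ✓
  (5,6) → (φ(5),φ(6)) = (2,8) ∈ E(G2) ✓
  (5,7) → (φ(5),φ(7)) = (2,6) ∈ E(G2) ✓
  (6,7) → (φ(6),φ(7)) = (6,8) ∈ E(G2) ✓
  (6,9) → (φ(6),φ(9)) = (5,8) ∈ E(G2) ✓
  (6,10) → (φ(6),φ(10)) = (8,11) ∈ E(G2) ✓
  (7,11) → (φ(7),φ(11)) = (6,9) ∈ E(G2) ✓
  (8,9) → (φ(8),φ(9)) = (5,7) ∈ E(G2) ✓
  (8,11) → (φ(8),φ(11)) = (7,9) ∈ E(G2) ✓
  (9,10) → (φ(9),φ(10)) = (5,11) ∈ E(G2) ✓
  (9,11) → (φ(9),φ(11)) = (5,9) ∈ E(G2) ✓
  (10,11) → (φ(10),φ(11)) = (9,11) ∈ E(G2) ✓
All 34 edges of G1 map to edges of G2, and |E(G1)| = |E(G2)| = 34, so φ is a bijection on edges as well as vertices. Hence G1 ≅ G2.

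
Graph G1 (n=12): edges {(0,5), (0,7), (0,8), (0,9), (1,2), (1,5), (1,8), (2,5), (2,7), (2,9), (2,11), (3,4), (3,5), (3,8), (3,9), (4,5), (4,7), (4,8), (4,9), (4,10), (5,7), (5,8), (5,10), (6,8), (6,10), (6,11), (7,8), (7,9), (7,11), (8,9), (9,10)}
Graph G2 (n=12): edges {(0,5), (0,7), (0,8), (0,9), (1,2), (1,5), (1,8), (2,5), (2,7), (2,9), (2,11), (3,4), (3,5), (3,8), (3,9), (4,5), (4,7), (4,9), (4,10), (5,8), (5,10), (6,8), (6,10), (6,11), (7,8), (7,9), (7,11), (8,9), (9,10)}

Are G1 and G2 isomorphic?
No, not isomorphic

The graphs are NOT isomorphic.

Counting edges: G1 has 31 edge(s); G2 has 29 edge(s).
Edge count is an isomorphism invariant (a bijection on vertices induces a bijection on edges), so differing edge counts rule out isomorphism.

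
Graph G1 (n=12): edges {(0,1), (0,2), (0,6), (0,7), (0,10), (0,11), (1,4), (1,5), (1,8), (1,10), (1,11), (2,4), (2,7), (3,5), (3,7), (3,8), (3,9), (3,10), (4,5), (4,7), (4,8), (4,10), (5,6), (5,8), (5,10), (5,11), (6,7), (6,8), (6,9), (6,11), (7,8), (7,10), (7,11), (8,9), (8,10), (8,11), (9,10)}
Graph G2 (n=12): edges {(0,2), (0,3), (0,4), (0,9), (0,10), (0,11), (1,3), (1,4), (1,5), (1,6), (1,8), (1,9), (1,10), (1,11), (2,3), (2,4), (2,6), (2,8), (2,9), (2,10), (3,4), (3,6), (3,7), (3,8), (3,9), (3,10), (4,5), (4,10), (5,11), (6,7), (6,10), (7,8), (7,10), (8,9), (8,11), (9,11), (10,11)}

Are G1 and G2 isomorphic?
Yes, isomorphic

The graphs are isomorphic.
One valid mapping φ: V(G1) → V(G2): 0→11, 1→0, 2→5, 3→6, 4→4, 5→2, 6→8, 7→1, 8→3, 9→7, 10→10, 11→9

Verify φ preserves adjacency — for each edge of G1, its image is an edge of G2:
  (0,1) → (φ(0),φ(1)) = (0,11) ∈ E(G2) ✓
  (0,2) → (φ(0),φ(2)) = (5,11) ∈ E(G2) ✓
  (0,6) → (φ(0),φ(6)) = (8,11) ∈ E(G2) ✓
  (0,7) → (φ(0),φ(7)) = (1,11) ∈ E(G2) ✓
  (0,10) → (φ(0),φ(10)) = (10,11) ∈ E(G2) ✓
  (0,11) → (φ(0),φ(11)) = (9,11) ∈ E(G2) ✓
  (1,4) → (φ(1),φ(4)) = (0,4) ∈ E(G2) ✓
  (1,5) → (φ(1),φ(5)) = (0,2) ∈ E(G2) ✓
  (1,8) → (φ(1),φ(8)) = (0,3) ∈ E(G2) ✓
  (1,10) → (φ(1),φ(10)) = (0,10) ∈ E(G2) ✓
  (1,11) → (φ(1),φ(11)) = (0,9) ∈ E(G2) ✓
  (2,4) → (φ(2),φ(4)) = (4,5) ∈ E(G2) ✓
  (2,7) → (φ(2),φ(7)) = (1,5) ∈ E(G2) ✓
  (3,5) → (φ(3),φ(5)) = (2,6) ∈ E(G2) ✓
  (3,7) → (φ(3),φ(7)) = (1,6) ∈ E(G2) ✓
  (3,8) → (φ(3),φ(8)) = (3,6) ∈ E(G2) ✓
  (3,9) → (φ(3),φ(9)) = (6,7) ∈ E(G2) ✓
  (3,10) → (φ(3),φ(10)) = (6,10) ∈ E(G2) ✓
  (4,5) → (φ(4),φ(5)) = (2,4) ∈ E(G2) ✓
  (4,7) → (φ(4),φ(7)) = (1,4) ∈ E(G2) ✓
  (4,8) → (φ(4),φ(8)) = (3,4) ∈ E(G2) ✓
  (4,10) → (φ(4),φ(10)) = (4,10) ∈ E(G2) ✓
  (5,6) → (φ(5),φ(6)) = (2,8) ∈ E(G2) ✓
  (5,8) → (φ(5),φ(8)) = (2,3) ∈ E(G2) ✓
  (5,10) → (φ(5),φ(10)) = (2,10) ∈ E(G2) ✓
  (5,11) → (φ(5),φ(11)) = (2,9) ∈ E(G2) ✓
  (6,7) → (φ(6),φ(7)) = (1,8) ∈ E(G2) ✓
  (6,8) → (φ(6),φ(8)) = (3,8) ∈ E(G2) ✓
  (6,9) → (φ(6),φ(9)) = (7,8) ∈ E(G2) ✓
  (6,11) → (φ(6),φ(11)) = (8,9) ∈ E(G2) ✓
  (7,8) → (φ(7),φ(8)) = (1,3) ∈ E(G2) ✓
  (7,10) → (φ(7),φ(10)) = (1,10) ∈ E(G2) ✓
  (7,11) → (φ(7),φ(11)) = (1,9) ∈ E(G2) ✓
  (8,9) → (φ(8),φ(9)) = (3,7) ∈ E(G2) ✓
  (8,10) → (φ(8),φ(10)) = (3,10) ∈ E(G2) ✓
  (8,11) → (φ(8),φ(11)) = (3,9) ∈ E(G2) ✓
  (9,10) → (φ(9),φ(10)) = (7,10) ∈ E(G2) ✓
All 37 edges of G1 map to edges of G2, and |E(G1)| = |E(G2)| = 37, so φ is a bijection on edges as well as vertices. Hence G1 ≅ G2.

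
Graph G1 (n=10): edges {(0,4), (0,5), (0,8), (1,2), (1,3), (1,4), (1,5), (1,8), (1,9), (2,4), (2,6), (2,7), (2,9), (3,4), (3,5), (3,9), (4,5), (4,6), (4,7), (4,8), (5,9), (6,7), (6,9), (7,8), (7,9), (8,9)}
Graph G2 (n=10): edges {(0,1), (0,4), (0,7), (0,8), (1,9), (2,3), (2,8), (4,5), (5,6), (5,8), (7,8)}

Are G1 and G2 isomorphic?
No, not isomorphic

The graphs are NOT isomorphic.

Degrees in G1: deg(0)=3, deg(1)=6, deg(2)=5, deg(3)=4, deg(4)=8, deg(5)=5, deg(6)=4, deg(7)=5, deg(8)=5, deg(9)=7.
Sorted degree sequence of G1: [8, 7, 6, 5, 5, 5, 5, 4, 4, 3].
Degrees in G2: deg(0)=4, deg(1)=2, deg(2)=2, deg(3)=1, deg(4)=2, deg(5)=3, deg(6)=1, deg(7)=2, deg(8)=4, deg(9)=1.
Sorted degree sequence of G2: [4, 4, 3, 2, 2, 2, 2, 1, 1, 1].
The (sorted) degree sequence is an isomorphism invariant, so since G1 and G2 have different degree sequences they cannot be isomorphic.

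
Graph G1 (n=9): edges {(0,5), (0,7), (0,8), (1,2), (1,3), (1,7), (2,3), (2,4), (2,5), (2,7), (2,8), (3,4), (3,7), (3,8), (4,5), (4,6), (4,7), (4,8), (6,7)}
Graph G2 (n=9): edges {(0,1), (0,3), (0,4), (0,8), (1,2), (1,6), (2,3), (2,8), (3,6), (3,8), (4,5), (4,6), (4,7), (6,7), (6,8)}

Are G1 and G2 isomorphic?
No, not isomorphic

The graphs are NOT isomorphic.

Degrees in G1: deg(0)=3, deg(1)=3, deg(2)=6, deg(3)=5, deg(4)=6, deg(5)=3, deg(6)=2, deg(7)=6, deg(8)=4.
Sorted degree sequence of G1: [6, 6, 6, 5, 4, 3, 3, 3, 2].
Degrees in G2: deg(0)=4, deg(1)=3, deg(2)=3, deg(3)=4, deg(4)=4, deg(5)=1, deg(6)=5, deg(7)=2, deg(8)=4.
Sorted degree sequence of G2: [5, 4, 4, 4, 4, 3, 3, 2, 1].
The (sorted) degree sequence is an isomorphism invariant, so since G1 and G2 have different degree sequences they cannot be isomorphic.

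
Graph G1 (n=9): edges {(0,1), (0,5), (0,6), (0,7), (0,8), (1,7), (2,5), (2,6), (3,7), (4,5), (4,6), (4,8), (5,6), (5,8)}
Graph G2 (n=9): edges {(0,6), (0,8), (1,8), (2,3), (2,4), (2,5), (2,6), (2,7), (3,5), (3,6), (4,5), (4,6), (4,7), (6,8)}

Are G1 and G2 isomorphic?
Yes, isomorphic

The graphs are isomorphic.
One valid mapping φ: V(G1) → V(G2): 0→6, 1→0, 2→7, 3→1, 4→5, 5→2, 6→4, 7→8, 8→3

Verify φ preserves adjacency — for each edge of G1, its image is an edge of G2:
  (0,1) → (φ(0),φ(1)) = (0,6) ∈ E(G2) ✓
  (0,5) → (φ(0),φ(5)) = (2,6) ∈ E(G2) ✓
  (0,6) → (φ(0),φ(6)) = (4,6) ∈ E(G2) ✓
  (0,7) → (φ(0),φ(7)) = (6,8) ∈ E(G2) ✓
  (0,8) → (φ(0),φ(8)) = (3,6) ∈ E(G2) ✓
  (1,7) → (φ(1),φ(7)) = (0,8) ∈ E(G2) ✓
  (2,5) → (φ(2),φ(5)) = (2,7) ∈ E(G2) ✓
  (2,6) → (φ(2),φ(6)) = (4,7) ∈ E(G2) ✓
  (3,7) → (φ(3),φ(7)) = (1,8) ∈ E(G2) ✓
  (4,5) → (φ(4),φ(5)) = (2,5) ∈ E(G2) ✓
  (4,6) → (φ(4),φ(6)) = (4,5) ∈ E(G2) ✓
  (4,8) → (φ(4),φ(8)) = (3,5) ∈ E(G2) ✓
  (5,6) → (φ(5),φ(6)) = (2,4) ∈ E(G2) ✓
  (5,8) → (φ(5),φ(8)) = (2,3) ∈ E(G2) ✓
All 14 edges of G1 map to edges of G2, and |E(G1)| = |E(G2)| = 14, so φ is a bijection on edges as well as vertices. Hence G1 ≅ G2.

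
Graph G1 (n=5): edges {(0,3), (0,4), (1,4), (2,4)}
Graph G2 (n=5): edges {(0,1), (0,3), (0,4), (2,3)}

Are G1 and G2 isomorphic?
Yes, isomorphic

The graphs are isomorphic.
One valid mapping φ: V(G1) → V(G2): 0→3, 1→1, 2→4, 3→2, 4→0

Verify φ preserves adjacency — for each edge of G1, its image is an edge of G2:
  (0,3) → (φ(0),φ(3)) = (2,3) ∈ E(G2) ✓
  (0,4) → (φ(0),φ(4)) = (0,3) ∈ E(G2) ✓
  (1,4) → (φ(1),φ(4)) = (0,1) ∈ E(G2) ✓
  (2,4) → (φ(2),φ(4)) = (0,4) ∈ E(G2) ✓
All 4 edges of G1 map to edges of G2, and |E(G1)| = |E(G2)| = 4, so φ is a bijection on edges as well as vertices. Hence G1 ≅ G2.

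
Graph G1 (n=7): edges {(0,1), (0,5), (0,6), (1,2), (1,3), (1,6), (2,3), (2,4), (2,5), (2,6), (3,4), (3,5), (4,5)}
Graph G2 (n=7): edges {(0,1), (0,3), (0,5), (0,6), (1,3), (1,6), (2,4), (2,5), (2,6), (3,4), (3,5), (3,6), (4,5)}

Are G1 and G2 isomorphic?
Yes, isomorphic

The graphs are isomorphic.
One valid mapping φ: V(G1) → V(G2): 0→2, 1→5, 2→3, 3→0, 4→1, 5→6, 6→4

Verify φ preserves adjacency — for each edge of G1, its image is an edge of G2:
  (0,1) → (φ(0),φ(1)) = (2,5) ∈ E(G2) ✓
  (0,5) → (φ(0),φ(5)) = (2,6) ∈ E(G2) ✓
  (0,6) → (φ(0),φ(6)) = (2,4) ∈ E(G2) ✓
  (1,2) → (φ(1),φ(2)) = (3,5) ∈ E(G2) ✓
  (1,3) → (φ(1),φ(3)) = (0,5) ∈ E(G2) ✓
  (1,6) → (φ(1),φ(6)) = (4,5) ∈ E(G2) ✓
  (2,3) → (φ(2),φ(3)) = (0,3) ∈ E(G2) ✓
  (2,4) → (φ(2),φ(4)) = (1,3) ∈ E(G2) ✓
  (2,5) → (φ(2),φ(5)) = (3,6) ∈ E(G2) ✓
  (2,6) → (φ(2),φ(6)) = (3,4) ∈ E(G2) ✓
  (3,4) → (φ(3),φ(4)) = (0,1) ∈ E(G2) ✓
  (3,5) → (φ(3),φ(5)) = (0,6) ∈ E(G2) ✓
  (4,5) → (φ(4),φ(5)) = (1,6) ∈ E(G2) ✓
All 13 edges of G1 map to edges of G2, and |E(G1)| = |E(G2)| = 13, so φ is a bijection on edges as well as vertices. Hence G1 ≅ G2.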